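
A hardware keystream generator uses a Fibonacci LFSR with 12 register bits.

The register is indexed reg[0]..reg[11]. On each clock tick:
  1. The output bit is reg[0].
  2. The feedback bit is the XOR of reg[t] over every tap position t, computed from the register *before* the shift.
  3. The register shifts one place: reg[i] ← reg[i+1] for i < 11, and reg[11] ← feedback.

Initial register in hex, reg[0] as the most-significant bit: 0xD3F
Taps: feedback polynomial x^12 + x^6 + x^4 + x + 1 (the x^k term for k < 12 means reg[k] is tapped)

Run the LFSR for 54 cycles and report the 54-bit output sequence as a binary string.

tick  register→output (feedback)
  0  110100111111→1 (1)
  1  101001111111→1 (0)
  2  010011111110→0 (1)
  3  100111111101→1 (1)
  4  001111111011→0 (0)
  5  011111110110→0 (1)
  6  111111101101→1 (0)
  7  111111011010→1 (1)
  8  111110110101→1 (0)
  9  111101101010→1 (1)
 10  111011010101→1 (1)
 11  110110101011→1 (0)
 12  101101010110→1 (1)
 13  011010101101→0 (1)
 14  110101011011→1 (0)
 15  101010110110→1 (1)
 16  010101101101→0 (0)
 17  101011011010→1 (0)
 18  010110110100→0 (1)
 19  101101101001→1 (0)
 20  011011010010→0 (0)
 21  110110100100→1 (0)
 22  101101001000→1 (1)
 23  011010010001→0 (0)
 24  110100100010→1 (1)
 25  101001000101→1 (1)
 26  010010001011→0 (0)
 27  100100010110→1 (1)
 28  001000101101→0 (1)
 29  010001011011→0 (1)
 30  100010110111→1 (1)
 31  000101101111→0 (1)
 32  001011011111→0 (1)
 33  010110111111→0 (1)
 34  101101111111→1 (0)
 35  011011111110→0 (1)
 36  110111111101→1 (0)
 37  101111111010→1 (1)
 38  011111110101→0 (1)
 39  111111101011→1 (0)
 40  111111010110→1 (1)
 41  111110101101→1 (0)
 42  111101011010→1 (0)
 43  111010110100→1 (0)
 44  110101101000→1 (1)
 45  101011010001→1 (0)
 46  010110100010→0 (1)
 47  101101000101→1 (1)
 48  011010001011→0 (0)
 49  110100010110→1 (0)
 50  101000101100→1 (0)
 51  010001011000→0 (1)
 52  100010110001→1 (1)
 53  000101100011→0 (1)

110100111111101101010110110100100010110111111101011010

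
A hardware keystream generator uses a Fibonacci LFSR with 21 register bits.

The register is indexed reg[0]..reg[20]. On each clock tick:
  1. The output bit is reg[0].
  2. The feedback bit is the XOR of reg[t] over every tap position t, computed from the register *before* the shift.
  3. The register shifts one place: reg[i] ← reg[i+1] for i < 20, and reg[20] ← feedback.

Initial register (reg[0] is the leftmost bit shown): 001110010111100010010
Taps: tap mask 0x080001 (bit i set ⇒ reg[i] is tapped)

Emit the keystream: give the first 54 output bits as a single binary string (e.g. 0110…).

tick  register→output (feedback)
  0  001110010111100010010→0 (1)
  1  011100101111000100101→0 (0)
  2  111001011110001001010→1 (0)
  3  110010111100010010100→1 (1)
  4  100101111000100101001→1 (1)
  5  001011110001001010011→0 (1)
  6  010111100010010100111→0 (1)
  7  101111000100101001111→1 (0)
  8  011110001001010011110→0 (1)
  9  111100010010100111101→1 (1)
 10  111000100101001111011→1 (0)
 11  110001001010011110110→1 (0)
 12  100010010100111101100→1 (1)
 13  000100101001111011001→0 (0)
 14  001001010011110110010→0 (1)
 15  010010100111101100101→0 (0)
 16  100101001111011001010→1 (0)
 17  001010011110110010100→0 (0)
 18  010100111101100101000→0 (0)
 19  101001111011001010000→1 (1)
 20  010011110110010100001→0 (0)
 21  100111101100101000010→1 (0)
 22  001111011001010000100→0 (0)
 23  011110110010100001000→0 (0)
 24  111101100101000010000→1 (1)
 25  111011001010000100001→1 (1)
 26  110110010100001000011→1 (0)
 27  101100101000010000110→1 (0)
 28  011001010000100001100→0 (0)
 29  110010100001000011000→1 (1)
 30  100101000010000110001→1 (1)
 31  001010000100001100011→0 (1)
 32  010100001000011000111→0 (1)
 33  101000010000110001111→1 (0)
 34  010000100001100011110→0 (1)
 35  100001000011000111101→1 (1)
 36  000010000110001111011→0 (1)
 37  000100001100011110111→0 (1)
 38  001000011000111101111→0 (1)
 39  010000110001111011111→0 (1)
 40  100001100011110111111→1 (0)
 41  000011000111101111110→0 (1)
 42  000110001111011111101→0 (0)
 43  001100011110111111010→0 (1)
 44  011000111101111110101→0 (0)
 45  110001111011111101010→1 (0)
 46  100011110111111010100→1 (1)
 47  000111101111110101001→0 (0)
 48  001111011111101010010→0 (1)
 49  011110111111010100101→0 (0)
 50  111101111110101001010→1 (0)
 51  111011111101010010100→1 (1)
 52  110111111010100101001→1 (1)
 53  101111110101001010011→1 (0)

001110010111100010010100111101100101000010000110001111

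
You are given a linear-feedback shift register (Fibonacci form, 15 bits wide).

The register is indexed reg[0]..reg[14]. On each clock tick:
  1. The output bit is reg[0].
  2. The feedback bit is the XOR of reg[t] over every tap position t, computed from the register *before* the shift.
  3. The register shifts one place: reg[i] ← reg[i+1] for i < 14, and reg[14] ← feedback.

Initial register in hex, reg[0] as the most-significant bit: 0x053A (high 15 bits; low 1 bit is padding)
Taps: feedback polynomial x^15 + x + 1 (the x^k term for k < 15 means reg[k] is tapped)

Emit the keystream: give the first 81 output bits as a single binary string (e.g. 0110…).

k : reg_k → out_k, fb_k
0: 000001010011101 → 0, fb=0
1: 000010100111010 → 0, fb=0
2: 000101001110100 → 0, fb=0
3: 001010011101000 → 0, fb=0
4: 010100111010000 → 0, fb=1
5: 101001110100001 → 1, fb=1
6: 010011101000011 → 0, fb=1
7: 100111010000111 → 1, fb=1
8: 001110100001111 → 0, fb=0
9: 011101000011110 → 0, fb=1
10: 111010000111101 → 1, fb=0
11: 110100001111010 → 1, fb=0
12: 101000011110100 → 1, fb=1
13: 010000111101001 → 0, fb=1
14: 100001111010011 → 1, fb=1
15: 000011110100111 → 0, fb=0
16: 000111101001110 → 0, fb=0
17: 001111010011100 → 0, fb=0
18: 011110100111000 → 0, fb=1
19: 111101001110001 → 1, fb=0
20: 111010011100010 → 1, fb=0
21: 110100111000100 → 1, fb=0
22: 101001110001000 → 1, fb=1
23: 010011100010001 → 0, fb=1
24: 100111000100011 → 1, fb=1
25: 001110001000111 → 0, fb=0
26: 011100010001110 → 0, fb=1
27: 111000100011101 → 1, fb=0
28: 110001000111010 → 1, fb=0
29: 100010001110100 → 1, fb=1
30: 000100011101001 → 0, fb=0
31: 001000111010010 → 0, fb=0
32: 010001110100100 → 0, fb=1
33: 100011101001001 → 1, fb=1
34: 000111010010011 → 0, fb=0
35: 001110100100110 → 0, fb=0
36: 011101001001100 → 0, fb=1
37: 111010010011001 → 1, fb=0
38: 110100100110010 → 1, fb=0
39: 101001001100100 → 1, fb=1
40: 010010011001001 → 0, fb=1
41: 100100110010011 → 1, fb=1
42: 001001100100111 → 0, fb=0
43: 010011001001110 → 0, fb=1
44: 100110010011101 → 1, fb=1
45: 001100100111011 → 0, fb=0
46: 011001001110110 → 0, fb=1
47: 110010011101101 → 1, fb=0
48: 100100111011010 → 1, fb=1
49: 001001110110101 → 0, fb=0
50: 010011101101010 → 0, fb=1
51: 100111011010101 → 1, fb=1
52: 001110110101011 → 0, fb=0
53: 011101101010110 → 0, fb=1
54: 111011010101101 → 1, fb=0
55: 110110101011010 → 1, fb=0
56: 101101010110100 → 1, fb=1
57: 011010101101001 → 0, fb=1
58: 110101011010011 → 1, fb=0
59: 101010110100110 → 1, fb=1
60: 010101101001101 → 0, fb=1
61: 101011010011011 → 1, fb=1
62: 010110100110111 → 0, fb=1
63: 101101001101111 → 1, fb=1
64: 011010011011111 → 0, fb=1
65: 110100110111111 → 1, fb=0
66: 101001101111110 → 1, fb=1
67: 010011011111101 → 0, fb=1
68: 100110111111011 → 1, fb=1
69: 001101111110111 → 0, fb=0
70: 011011111101110 → 0, fb=1
71: 110111111011101 → 1, fb=0
72: 101111110111010 → 1, fb=1
73: 011111101110101 → 0, fb=1
74: 111111011101011 → 1, fb=0
75: 111110111010110 → 1, fb=0
76: 111101110101100 → 1, fb=0
77: 111011101011000 → 1, fb=0
78: 110111010110000 → 1, fb=0
79: 101110101100000 → 1, fb=1
80: 011101011000001 → 0, fb=1

000001010011101000011110100111000100011101001001100100111011010101101001101111110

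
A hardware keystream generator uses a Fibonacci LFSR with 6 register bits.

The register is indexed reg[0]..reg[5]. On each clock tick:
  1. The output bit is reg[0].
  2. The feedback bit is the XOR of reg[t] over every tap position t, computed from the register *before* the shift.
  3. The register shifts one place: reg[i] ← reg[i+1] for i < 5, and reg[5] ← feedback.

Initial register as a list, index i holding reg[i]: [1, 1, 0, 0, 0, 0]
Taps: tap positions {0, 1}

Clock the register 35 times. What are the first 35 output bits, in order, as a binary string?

11000001000011000101001111010001110

k : reg_k → out_k, fb_k
0: 110000 → 1, fb=0
1: 100000 → 1, fb=1
2: 000001 → 0, fb=0
3: 000010 → 0, fb=0
4: 000100 → 0, fb=0
5: 001000 → 0, fb=0
6: 010000 → 0, fb=1
7: 100001 → 1, fb=1
8: 000011 → 0, fb=0
9: 000110 → 0, fb=0
10: 001100 → 0, fb=0
11: 011000 → 0, fb=1
12: 110001 → 1, fb=0
13: 100010 → 1, fb=1
14: 000101 → 0, fb=0
15: 001010 → 0, fb=0
16: 010100 → 0, fb=1
17: 101001 → 1, fb=1
18: 010011 → 0, fb=1
19: 100111 → 1, fb=1
20: 001111 → 0, fb=0
21: 011110 → 0, fb=1
22: 111101 → 1, fb=0
23: 111010 → 1, fb=0
24: 110100 → 1, fb=0
25: 101000 → 1, fb=1
26: 010001 → 0, fb=1
27: 100011 → 1, fb=1
28: 000111 → 0, fb=0
29: 001110 → 0, fb=0
30: 011100 → 0, fb=1
31: 111001 → 1, fb=0
32: 110010 → 1, fb=0
33: 100100 → 1, fb=1
34: 001001 → 0, fb=0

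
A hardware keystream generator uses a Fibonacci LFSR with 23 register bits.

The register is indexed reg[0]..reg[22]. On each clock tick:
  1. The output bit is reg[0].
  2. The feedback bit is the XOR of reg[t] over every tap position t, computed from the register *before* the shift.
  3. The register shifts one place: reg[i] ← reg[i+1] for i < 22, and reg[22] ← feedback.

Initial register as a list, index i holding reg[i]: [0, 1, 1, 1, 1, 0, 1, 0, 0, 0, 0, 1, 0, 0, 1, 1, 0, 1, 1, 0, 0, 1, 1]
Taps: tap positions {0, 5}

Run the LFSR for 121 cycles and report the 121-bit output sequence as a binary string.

tick  register→output (feedback)
  0  01111010000100110110011→0 (0)
  1  11110100001001101100110→1 (0)
  2  11101000010011011001100→1 (1)
  3  11010000100110110011001→1 (1)
  4  10100001001101100110011→1 (1)
  5  01000010011011001100111→0 (0)
  6  10000100110110011001110→1 (0)
  7  00001001101100110011100→0 (0)
  8  00010011011001100111000→0 (0)
  9  00100110110011001110000→0 (1)
 10  01001101100110011100001→0 (1)
 11  10011011001100111000011→1 (1)
 12  00110110011001110000111→0 (1)
 13  01101100110011100001111→0 (1)
 14  11011001100111000011111→1 (1)
 15  10110011001110000111111→1 (1)
 16  01100110011100001111111→0 (1)
 17  11001100111000011111111→1 (0)
 18  10011001110000111111110→1 (1)
 19  00110011100001111111101→0 (0)
 20  01100111000011111111010→0 (1)
 21  11001110000111111110101→1 (0)
 22  10011100001111111101010→1 (0)
 23  00111000011111111010100→0 (0)
 24  01110000111111110101000→0 (0)
 25  11100001111111101010000→1 (1)
 26  11000011111111010100001→1 (1)
 27  10000111111110101000011→1 (0)
 28  00001111111101010000110→0 (1)
 29  00011111111010100001101→0 (1)
 30  00111111110101000011011→0 (1)
 31  01111111101010000110111→0 (1)
 32  11111111010100001101111→1 (0)
 33  11111110101000011011110→1 (0)
 34  11111101010000110111100→1 (0)
 35  11111010100001101111000→1 (1)
 36  11110101000011011110001→1 (0)
 37  11101010000110111100010→1 (1)
 38  11010100001101111000101→1 (0)
 39  10101000011011110001010→1 (1)
 40  01010000110111100010101→0 (0)
 41  10100001101111000101010→1 (1)
 42  01000011011110001010101→0 (0)
 43  10000110111100010101010→1 (0)
 44  00001101111000101010100→0 (1)
 45  00011011110001010101001→0 (0)
 46  00110111100010101010010→0 (1)
 47  01101111000101010100101→0 (1)
 48  11011110001010101001011→1 (0)
 49  10111100010101010010110→1 (0)
 50  01111000101010100101100→0 (0)
 51  11110001010101001011000→1 (1)
 52  11100010101010010110001→1 (1)
 53  11000101010100101100011→1 (0)
 54  10001010101001011000110→1 (1)
 55  00010101010010110001101→0 (1)
 56  00101010100101100011011→0 (0)
 57  01010101001011000110110→0 (1)
 58  10101010010110001101101→1 (1)
 59  01010100101100011011011→0 (1)
 60  10101001011000110110111→1 (1)
 61  01010010110001101101111→0 (0)
 62  10100101100011011011110→1 (0)
 63  01001011000110110111100→0 (0)
 64  10010110001101101111000→1 (0)
 65  00101100011011011110000→0 (1)
 66  01011000110110111100001→0 (0)
 67  10110001101101111000010→1 (1)
 68  01100011011011110000101→0 (0)
 69  11000110110111100001010→1 (0)
 70  10001101101111000010100→1 (0)
 71  00011011011110000101000→0 (0)
 72  00110110111100001010000→0 (1)
 73  01101101111000010100001→0 (1)
 74  11011011110000101000011→1 (1)
 75  10110111100001010000111→1 (0)
 76  01101111000010100001110→0 (1)
 77  11011110000101000011101→1 (0)
 78  10111100001010000111010→1 (0)
 79  01111000010100001110100→0 (0)
 80  11110000101000011101000→1 (1)
 81  11100001010000111010001→1 (1)
 82  11000010100001110100011→1 (1)
 83  10000101000011101000111→1 (0)
 84  00001010000111010001110→0 (0)
 85  00010100001110100011100→0 (1)
 86  00101000011101000111001→0 (0)
 87  01010000111010001110010→0 (0)
 88  10100001110100011100100→1 (1)
 89  01000011101000111001001→0 (0)
 90  10000111010001110010010→1 (0)
 91  00001110100011100100100→0 (1)
 92  00011101000111001001001→0 (1)
 93  00111010001110010010011→0 (0)
 94  01110100011100100100110→0 (1)
 95  11101000111001001001101→1 (1)
 96  11010001110010010011011→1 (1)
 97  10100011100100100110111→1 (1)
 98  01000111001001001101111→0 (1)
 99  10001110010010011011111→1 (0)
100  00011100100100110111110→0 (1)
101  00111001001001101111101→0 (0)
102  01110010010011011111010→0 (0)
103  11100100100110111110100→1 (0)
104  11001001001101111101000→1 (1)
105  10010010011011111010001→1 (1)
106  00100100110111110100011→0 (1)
107  01001001101111101000111→0 (0)
108  10010011011111010001110→1 (1)
109  00100110111110100011101→0 (1)
110  01001101111101000111011→0 (1)
111  10011011111010001110111→1 (1)
112  00110111110100011101111→0 (1)
113  01101111101000111011111→0 (1)
114  11011111010001110111111→1 (0)
115  10111110100011101111110→1 (0)
116  01111101000111011111100→0 (1)
117  11111010001110111111001→1 (1)
118  11110100011101111110011→1 (0)
119  11101000111011111100110→1 (1)
120  11010001110111111001101→1 (1)

0111101000010011011001100111000011111111010100001101111000101010100101100011011011110000101000011101000111001001001101111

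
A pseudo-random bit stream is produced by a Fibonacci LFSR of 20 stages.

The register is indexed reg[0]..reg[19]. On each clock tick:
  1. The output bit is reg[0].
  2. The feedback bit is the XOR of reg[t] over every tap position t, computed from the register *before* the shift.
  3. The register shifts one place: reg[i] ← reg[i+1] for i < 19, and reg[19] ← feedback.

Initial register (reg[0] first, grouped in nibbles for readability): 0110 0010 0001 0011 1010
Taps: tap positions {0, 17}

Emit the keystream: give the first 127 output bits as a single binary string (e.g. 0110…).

tick  register→output (feedback)
  0  01100010000100111010→0 (0)
  1  11000100001001110100→1 (0)
  2  10001000010011101000→1 (1)
  3  00010000100111010001→0 (0)
  4  00100001001110100010→0 (0)
  5  01000010011101000100→0 (1)
  6  10000100111010001001→1 (1)
  7  00001001110100010011→0 (0)
  8  00010011101000100110→0 (1)
  9  00100111010001001101→0 (1)
 10  01001110100010011011→0 (0)
 11  10011101000100110110→1 (0)
 12  00111010001001101100→0 (1)
 13  01110100010011011001→0 (0)
 14  11101000100110110010→1 (1)
 15  11010001001101100101→1 (0)
 16  10100010011011001010→1 (1)
 17  01000100110110010101→0 (1)
 18  10001001101100101011→1 (1)
 19  00010011011001010111→0 (1)
 20  00100110110010101111→0 (1)
 21  01001101100101011111→0 (1)
 22  10011011001010111111→1 (0)
 23  00110110010101111110→0 (1)
 24  01101100101011111101→0 (1)
 25  11011001010111111011→1 (1)
 26  10110010101111110111→1 (0)
 27  01100101011111101110→0 (1)
 28  11001010111111011101→1 (0)
 29  10010101111110111010→1 (1)
 30  00101011111101110101→0 (1)
 31  01010111111011101011→0 (0)
 32  10101111110111010110→1 (0)
 33  01011111101110101100→0 (1)
 34  10111111011101011001→1 (1)
 35  01111110111010110011→0 (0)
 36  11111101110101100110→1 (0)
 37  11111011101011001100→1 (0)
 38  11110111010110011000→1 (1)
 39  11101110101100110001→1 (1)
 40  11011101011001100011→1 (1)
 41  10111010110011000111→1 (0)
 42  01110101100110001110→0 (1)
 43  11101011001100011101→1 (0)
 44  11010110011000111010→1 (1)
 45  10101100110001110101→1 (0)
 46  01011001100011101010→0 (0)
 47  10110011000111010100→1 (0)
 48  01100110001110101000→0 (0)
 49  11001100011101010000→1 (1)
 50  10011000111010100001→1 (1)
 51  00110001110101000011→0 (0)
 52  01100011101010000110→0 (1)
 53  11000111010100001101→1 (0)
 54  10001110101000011010→1 (1)
 55  00011101010000110101→0 (1)
 56  00111010100001101011→0 (0)
 57  01110101000011010110→0 (1)
 58  11101010000110101101→1 (0)
 59  11010100001101011010→1 (1)
 60  10101000011010110101→1 (0)
 61  01010000110101101010→0 (0)
 62  10100001101011010100→1 (0)
 63  01000011010110101000→0 (0)
 64  10000110101101010000→1 (1)
 65  00001101011010100001→0 (0)
 66  00011010110101000010→0 (0)
 67  00110101101010000100→0 (1)
 68  01101011010100001001→0 (0)
 69  11010110101000010010→1 (1)
 70  10101101010000100101→1 (0)
 71  01011010100001001010→0 (0)
 72  10110101000010010100→1 (0)
 73  01101010000100101000→0 (0)
 74  11010100001001010000→1 (1)
 75  10101000010010100001→1 (1)
 76  01010000100101000011→0 (0)
 77  10100001001010000110→1 (0)
 78  01000010010100001100→0 (1)
 79  10000100101000011001→1 (1)
 80  00001001010000110011→0 (0)
 81  00010010100001100110→0 (1)
 82  00100101000011001101→0 (1)
 83  01001010000110011011→0 (0)
 84  10010100001100110110→1 (0)
 85  00101000011001101100→0 (1)
 86  01010000110011011001→0 (0)
 87  10100001100110110010→1 (1)
 88  01000011001101100101→0 (1)
 89  10000110011011001011→1 (1)
 90  00001100110110010111→0 (1)
 91  00011001101100101111→0 (1)
 92  00110011011001011111→0 (1)
 93  01100110110010111111→0 (1)
 94  11001101100101111111→1 (0)
 95  10011011001011111110→1 (0)
 96  00110110010111111100→0 (1)
 97  01101100101111111001→0 (0)
 98  11011001011111110010→1 (1)
 99  10110010111111100101→1 (0)
100  01100101111111001010→0 (0)
101  11001011111110010100→1 (0)
102  10010111111100101000→1 (1)
103  00101111111001010001→0 (0)
104  01011111110010100010→0 (0)
105  10111111100101000100→1 (0)
106  01111111001010001000→0 (0)
107  11111110010100010000→1 (1)
108  11111100101000100001→1 (1)
109  11111001010001000011→1 (1)
110  11110010100010000111→1 (0)
111  11100101000100001110→1 (0)
112  11001010001000011100→1 (0)
113  10010100010000111000→1 (1)
114  00101000100001110001→0 (0)
115  01010001000011100010→0 (0)
116  10100010000111000100→1 (0)
117  01000100001110001000→0 (0)
118  10001000011100010000→1 (1)
119  00010000111000100001→0 (0)
120  00100001110001000010→0 (0)
121  01000011100010000100→0 (1)
122  10000111000100001001→1 (1)
123  00001110001000010011→0 (0)
124  00011100010000100110→0 (1)
125  00111000100001001101→0 (1)
126  01110001000010011011→0 (0)

0110001000010011101000100110110010101111110111010110011000111010100001101011010100001001010000110011011001011111110010100010000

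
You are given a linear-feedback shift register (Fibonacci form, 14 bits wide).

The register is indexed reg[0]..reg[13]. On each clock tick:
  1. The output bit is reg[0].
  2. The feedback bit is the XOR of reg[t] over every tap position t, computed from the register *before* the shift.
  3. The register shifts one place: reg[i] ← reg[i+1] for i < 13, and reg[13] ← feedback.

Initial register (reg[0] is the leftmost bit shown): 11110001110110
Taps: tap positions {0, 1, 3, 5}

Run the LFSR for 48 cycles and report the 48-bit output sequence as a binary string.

111100011101101010011111101000101010011010011000

tick  register→output (feedback)
  0  11110001110110→1 (1)
  1  11100011101101→1 (0)
  2  11000111011010→1 (1)
  3  10001110110101→1 (0)
  4  00011101101010→0 (0)
  5  00111011010100→0 (1)
  6  01110110101001→0 (1)
  7  11101101010011→1 (1)
  8  11011010100111→1 (1)
  9  10110101001111→1 (1)
 10  01101010011111→0 (1)
 11  11010100111111→1 (0)
 12  10101001111110→1 (1)
 13  01010011111101→0 (0)
 14  10100111111010→1 (0)
 15  01001111110100→0 (0)
 16  10011111101000→1 (1)
 17  00111111010001→0 (0)
 18  01111110100010→0 (1)
 19  11111101000101→1 (0)
 20  11111010001010→1 (1)
 21  11110100010101→1 (0)
 22  11101000101010→1 (0)
 23  11010001010100→1 (1)
 24  10100010101001→1 (1)
 25  01000101010011→0 (0)
 26  10001010100110→1 (1)
 27  00010101001101→0 (0)
 28  00101010011010→0 (0)
 29  01010100110100→0 (1)
 30  10101001101001→1 (1)
 31  01010011010011→0 (0)
 32  10100110100110→1 (0)
 33  01001101001100→0 (0)
 34  10011010011000→1 (0)
 35  00110100110000→0 (0)
 36  01101001100000→0 (1)
 37  11010011000001→1 (1)
 38  10100110000011→1 (0)
 39  01001100000110→0 (0)
 40  10011000001100→1 (0)
 41  00110000011000→0 (1)
 42  01100000110001→0 (1)
 43  11000001100011→1 (0)
 44  10000011000110→1 (1)
 45  00000110001101→0 (1)
 46  00001100011011→0 (1)
 47  00011000110111→0 (1)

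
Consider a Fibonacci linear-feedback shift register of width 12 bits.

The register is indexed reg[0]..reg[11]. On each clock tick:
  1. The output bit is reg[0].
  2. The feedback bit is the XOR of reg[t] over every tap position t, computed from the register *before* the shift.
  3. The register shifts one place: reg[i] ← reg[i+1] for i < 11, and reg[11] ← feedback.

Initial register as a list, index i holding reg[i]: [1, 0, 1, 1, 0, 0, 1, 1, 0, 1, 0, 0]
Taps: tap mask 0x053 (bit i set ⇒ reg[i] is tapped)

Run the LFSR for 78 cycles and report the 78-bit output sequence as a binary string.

101100110100001100010011000011000110110010010101100110000001001011011010110001

k : reg_k → out_k, fb_k
0: 101100110100 → 1, fb=0
1: 011001101000 → 0, fb=0
2: 110011010000 → 1, fb=1
3: 100110100001 → 1, fb=1
4: 001101000011 → 0, fb=0
5: 011010000110 → 0, fb=0
6: 110100001100 → 1, fb=0
7: 101000011000 → 1, fb=1
8: 010000110001 → 0, fb=0
9: 100001100010 → 1, fb=0
10: 000011000100 → 0, fb=1
11: 000110001001 → 0, fb=1
12: 001100010011 → 0, fb=0
13: 011000100110 → 0, fb=0
14: 110001001100 → 1, fb=0
15: 100010011000 → 1, fb=0
16: 000100110000 → 0, fb=1
17: 001001100001 → 0, fb=1
18: 010011000011 → 0, fb=0
19: 100110000110 → 1, fb=0
20: 001100001100 → 0, fb=0
21: 011000011000 → 0, fb=1
22: 110000110001 → 1, fb=1
23: 100001100011 → 1, fb=0
24: 000011000110 → 0, fb=1
25: 000110001101 → 0, fb=1
26: 001100011011 → 0, fb=0
27: 011000110110 → 0, fb=0
28: 110001101100 → 1, fb=1
29: 100011011001 → 1, fb=0
30: 000110110010 → 0, fb=0
31: 001101100100 → 0, fb=1
32: 011011001001 → 0, fb=0
33: 110110010010 → 1, fb=1
34: 101100100101 → 1, fb=0
35: 011001001010 → 0, fb=1
36: 110010010101 → 1, fb=1
37: 100100101011 → 1, fb=0
38: 001001010110 → 0, fb=0
39: 010010101100 → 0, fb=1
40: 100101011001 → 1, fb=1
41: 001010110011 → 0, fb=0
42: 010101100110 → 0, fb=0
43: 101011001100 → 1, fb=0
44: 010110011000 → 0, fb=0
45: 101100110000 → 1, fb=0
46: 011001100000 → 0, fb=0
47: 110011000000 → 1, fb=1
48: 100110000001 → 1, fb=0
49: 001100000010 → 0, fb=0
50: 011000000100 → 0, fb=1
51: 110000001001 → 1, fb=0
52: 100000010010 → 1, fb=1
53: 000000100101 → 0, fb=1
54: 000001001011 → 0, fb=0
55: 000010010110 → 0, fb=1
56: 000100101101 → 0, fb=1
57: 001001011011 → 0, fb=0
58: 010010110110 → 0, fb=1
59: 100101101101 → 1, fb=0
60: 001011011010 → 0, fb=1
61: 010110110101 → 0, fb=1
62: 101101101011 → 1, fb=0
63: 011011010110 → 0, fb=0
64: 110110101100 → 1, fb=0
65: 101101011000 → 1, fb=1
66: 011010110001 → 0, fb=1
67: 110101100011 → 1, fb=1
68: 101011000111 → 1, fb=0
69: 010110001110 → 0, fb=0
70: 101100011100 → 1, fb=1
71: 011000111001 → 0, fb=0
72: 110001110010 → 1, fb=1
73: 100011100101 → 1, fb=1
74: 000111001011 → 0, fb=1
75: 001110010111 → 0, fb=1
76: 011100101111 → 0, fb=0
77: 111001011110 → 1, fb=0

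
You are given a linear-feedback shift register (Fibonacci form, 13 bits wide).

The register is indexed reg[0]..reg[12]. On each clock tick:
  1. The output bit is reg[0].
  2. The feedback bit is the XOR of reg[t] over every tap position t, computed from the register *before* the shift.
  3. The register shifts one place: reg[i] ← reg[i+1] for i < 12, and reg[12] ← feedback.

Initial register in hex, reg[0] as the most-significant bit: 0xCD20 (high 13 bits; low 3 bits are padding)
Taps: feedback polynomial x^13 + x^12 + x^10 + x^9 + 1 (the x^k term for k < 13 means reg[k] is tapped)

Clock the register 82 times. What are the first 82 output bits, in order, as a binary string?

1100110100100000010001101101100011000011000110001111000101010000111011101101111001

k : reg_k → out_k, fb_k
0: 1100110100100 → 1, fb=0
1: 1001101001000 → 1, fb=0
2: 0011010010000 → 0, fb=0
3: 0110100100000 → 0, fb=0
4: 1101001000000 → 1, fb=1
5: 1010010000001 → 1, fb=0
6: 0100100000010 → 0, fb=0
7: 1001000000100 → 1, fb=0
8: 0010000001000 → 0, fb=1
9: 0100000010001 → 0, fb=1
10: 1000000100011 → 1, fb=0
11: 0000001000110 → 0, fb=1
12: 0000010001101 → 0, fb=1
13: 0000100011011 → 0, fb=0
14: 0001000110110 → 0, fb=1
15: 0010001101101 → 0, fb=1
16: 0100011011011 → 0, fb=0
17: 1000110110110 → 1, fb=0
18: 0001101101100 → 0, fb=0
19: 0011011011000 → 0, fb=1
20: 0110110110001 → 0, fb=1
21: 1101101100011 → 1, fb=0
22: 1011011000110 → 1, fb=0
23: 0110110001100 → 0, fb=0
24: 1101100011000 → 1, fb=0
25: 1011000110000 → 1, fb=1
26: 0110001100001 → 0, fb=1
27: 1100011000011 → 1, fb=0
28: 1000110000110 → 1, fb=0
29: 0001100001100 → 0, fb=0
30: 0011000011000 → 0, fb=1
31: 0110000110001 → 0, fb=1
32: 1100001100011 → 1, fb=0
33: 1000011000110 → 1, fb=0
34: 0000110001100 → 0, fb=0
35: 0001100011000 → 0, fb=1
36: 0011000110001 → 0, fb=1
37: 0110001100011 → 0, fb=1
38: 1100011000111 → 1, fb=1
39: 1000110001111 → 1, fb=0
40: 0001100011110 → 0, fb=0
41: 0011000111100 → 0, fb=0
42: 0110001111000 → 0, fb=1
43: 1100011110001 → 1, fb=0
44: 1000111100010 → 1, fb=1
45: 0001111000101 → 0, fb=0
46: 0011110001010 → 0, fb=1
47: 0111100010101 → 0, fb=0
48: 1111000101010 → 1, fb=0
49: 1110001010100 → 1, fb=0
50: 1100010101000 → 1, fb=0
51: 1000101010000 → 1, fb=1
52: 0001010100001 → 0, fb=1
53: 0010101000011 → 0, fb=1
54: 0101010000111 → 0, fb=0
55: 1010100001110 → 1, fb=1
56: 0101000011101 → 0, fb=1
57: 1010000111011 → 1, fb=1
58: 0100001110111 → 0, fb=0
59: 1000011101110 → 1, fb=1
60: 0000111011101 → 0, fb=1
61: 0001110111011 → 0, fb=0
62: 0011101110110 → 0, fb=1
63: 0111011101101 → 0, fb=1
64: 1110111011011 → 1, fb=1
65: 1101110110111 → 1, fb=1
66: 1011101101111 → 1, fb=0
67: 0111011011110 → 0, fb=0
68: 1110110111100 → 1, fb=1
69: 1101101111001 → 1, fb=1
70: 1011011110011 → 1, fb=0
71: 0110111100110 → 0, fb=1
72: 1101111001101 → 1, fb=0
73: 1011110011010 → 1, fb=0
74: 0111100110100 → 0, fb=1
75: 1111001101001 → 1, fb=1
76: 1110011010011 → 1, fb=0
77: 1100110100110 → 1, fb=0
78: 1001101001100 → 1, fb=1
79: 0011010011001 → 0, fb=0
80: 0110100110010 → 0, fb=0
81: 1101001100100 → 1, fb=0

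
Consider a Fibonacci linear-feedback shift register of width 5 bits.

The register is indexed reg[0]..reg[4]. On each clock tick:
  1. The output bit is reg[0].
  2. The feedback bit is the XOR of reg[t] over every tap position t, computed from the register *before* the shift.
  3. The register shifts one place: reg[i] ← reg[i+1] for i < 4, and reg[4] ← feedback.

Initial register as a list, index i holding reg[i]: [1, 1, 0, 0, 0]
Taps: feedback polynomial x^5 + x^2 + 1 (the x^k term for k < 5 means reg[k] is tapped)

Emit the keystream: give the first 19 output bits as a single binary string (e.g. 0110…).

1100011011101010000

tick  register→output (feedback)
  0  11000→1 (1)
  1  10001→1 (1)
  2  00011→0 (0)
  3  00110→0 (1)
  4  01101→0 (1)
  5  11011→1 (1)
  6  10111→1 (0)
  7  01110→0 (1)
  8  11101→1 (0)
  9  11010→1 (1)
 10  10101→1 (0)
 11  01010→0 (0)
 12  10100→1 (0)
 13  01000→0 (0)
 14  10000→1 (1)
 15  00001→0 (0)
 16  00010→0 (0)
 17  00100→0 (1)
 18  01001→0 (0)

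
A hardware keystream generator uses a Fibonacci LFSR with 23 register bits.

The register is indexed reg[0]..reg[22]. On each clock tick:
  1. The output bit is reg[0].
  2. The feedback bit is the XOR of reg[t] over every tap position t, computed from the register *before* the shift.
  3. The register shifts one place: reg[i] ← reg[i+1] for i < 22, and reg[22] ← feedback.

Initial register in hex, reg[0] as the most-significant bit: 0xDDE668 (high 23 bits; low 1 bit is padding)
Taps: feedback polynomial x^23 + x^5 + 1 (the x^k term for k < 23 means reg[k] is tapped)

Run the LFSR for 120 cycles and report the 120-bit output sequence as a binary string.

step | reg (before) | out | fb
   0 | 11011101111001100110100 | 1 | 0
   1 | 10111011110011001101000 | 1 | 1
   2 | 01110111100110011010001 | 0 | 1
   3 | 11101111001100110100011 | 1 | 0
   4 | 11011110011001101000110 | 1 | 0
   5 | 10111100110011010001100 | 1 | 0
   6 | 01111001100110100011000 | 0 | 0
   7 | 11110011001101000110000 | 1 | 1
   8 | 11100110011010001100001 | 1 | 0
   9 | 11001100110100011000010 | 1 | 0
  10 | 10011001101000110000100 | 1 | 1
  11 | 00110011010001100001001 | 0 | 0
  12 | 01100110100011000010010 | 0 | 1
  13 | 11001101000110000100101 | 1 | 0
  14 | 10011010001100001001010 | 1 | 1
  15 | 00110100011000010010101 | 0 | 1
  16 | 01101000110000100101011 | 0 | 0
  17 | 11010001100001001010110 | 1 | 1
  18 | 10100011000010010101101 | 1 | 1
  19 | 01000110000100101011011 | 0 | 1
  20 | 10001100001001010110111 | 1 | 0
  21 | 00011000010010101101110 | 0 | 0
  22 | 00110000100101011011100 | 0 | 0
  23 | 01100001001010110111000 | 0 | 0
  24 | 11000010010101101110000 | 1 | 1
  25 | 10000100101011011100001 | 1 | 0
  26 | 00001001010110111000010 | 0 | 0
  27 | 00010010101101110000100 | 0 | 0
  28 | 00100101011011100001000 | 0 | 1
  29 | 01001010110111000010001 | 0 | 0
  30 | 10010101101110000100010 | 1 | 0
  31 | 00101011011100001000100 | 0 | 0
  32 | 01010110111000010001000 | 0 | 1
  33 | 10101101110000100010001 | 1 | 0
  34 | 01011011100001000100010 | 0 | 0
  35 | 10110111000010001000100 | 1 | 0
  36 | 01101110000100010001000 | 0 | 1
  37 | 11011100001000100010001 | 1 | 0
  38 | 10111000010001000100010 | 1 | 1
  39 | 01110000100010001000101 | 0 | 0
  40 | 11100001000100010001010 | 1 | 1
  41 | 11000010001000100010101 | 1 | 1
  42 | 10000100010001000101011 | 1 | 0
  43 | 00001000100010001010110 | 0 | 0
  44 | 00010001000100010101100 | 0 | 0
  45 | 00100010001000101011000 | 0 | 0
  46 | 01000100010001010110000 | 0 | 1
  47 | 10001000100010101100001 | 1 | 1
  48 | 00010001000101011000011 | 0 | 0
  49 | 00100010001010110000110 | 0 | 0
  50 | 01000100010101100001100 | 0 | 1
  51 | 10001000101011000011001 | 1 | 1
  52 | 00010001010110000110011 | 0 | 0
  53 | 00100010101100001100110 | 0 | 0
  54 | 01000101011000011001100 | 0 | 1
  55 | 10001010110000110011001 | 1 | 1
  56 | 00010101100001100110011 | 0 | 1
  57 | 00101011000011001100111 | 0 | 0
  58 | 01010110000110011001110 | 0 | 1
  59 | 10101100001100110011101 | 1 | 0
  60 | 01011000011001100111010 | 0 | 0
  61 | 10110000110011001110100 | 1 | 1
  62 | 01100001100110011101001 | 0 | 0
  63 | 11000011001100111010010 | 1 | 1
  64 | 10000110011001110100101 | 1 | 0
  65 | 00001100110011101001010 | 0 | 1
  66 | 00011001100111010010101 | 0 | 0
  67 | 00110011001110100101010 | 0 | 0
  68 | 01100110011101001010100 | 0 | 1
  69 | 11001100111010010101001 | 1 | 0
  70 | 10011001110100101010010 | 1 | 1
  71 | 00110011101001010100101 | 0 | 0
  72 | 01100111010010101001010 | 0 | 1
  73 | 11001110100101010010101 | 1 | 0
  74 | 10011101001010100101010 | 1 | 0
  75 | 00111010010101001010100 | 0 | 0
  76 | 01110100101010010101000 | 0 | 1
  77 | 11101001010100101010001 | 1 | 1
  78 | 11010010101001010100011 | 1 | 1
  79 | 10100101010010101000111 | 1 | 0
  80 | 01001010100101010001110 | 0 | 0
  81 | 10010101001010100011100 | 1 | 0
  82 | 00101010010101000111000 | 0 | 0
  83 | 01010100101010001110000 | 0 | 1
  84 | 10101001010100011100001 | 1 | 1
  85 | 01010010101000111000011 | 0 | 0
  86 | 10100101010001110000110 | 1 | 0
  87 | 01001010100011100001100 | 0 | 0
  88 | 10010101000111000011000 | 1 | 0
  89 | 00101010001110000110000 | 0 | 0
  90 | 01010100011100001100000 | 0 | 1
  91 | 10101000111000011000001 | 1 | 1
  92 | 01010001110000110000011 | 0 | 0
  93 | 10100011100001100000110 | 1 | 1
  94 | 01000111000011000001101 | 0 | 1
  95 | 10001110000110000011011 | 1 | 0
  96 | 00011100001100000110110 | 0 | 1
  97 | 00111000011000001101101 | 0 | 0
  98 | 01110000110000011011010 | 0 | 0
  99 | 11100001100000110110100 | 1 | 1
 100 | 11000011000001101101001 | 1 | 1
 101 | 10000110000011011010011 | 1 | 0
 102 | 00001100000110110100110 | 0 | 1
 103 | 00011000001101101001101 | 0 | 0
 104 | 00110000011011010011010 | 0 | 0
 105 | 01100000110110100110100 | 0 | 0
 106 | 11000001101101001101000 | 1 | 1
 107 | 10000011011010011010001 | 1 | 1
 108 | 00000110110100110100011 | 0 | 1
 109 | 00001101101001101000111 | 0 | 1
 110 | 00011011010011010001111 | 0 | 0
 111 | 00110110100110100011110 | 0 | 1
 112 | 01101101001101000111101 | 0 | 1
 113 | 11011010011010001111011 | 1 | 1
 114 | 10110100110100011110111 | 1 | 0
 115 | 01101001101000111101110 | 0 | 0
 116 | 11010011010001111011100 | 1 | 1
 117 | 10100110100011110111001 | 1 | 0
 118 | 01001101000111101110010 | 0 | 1
 119 | 10011010001111011100101 | 1 | 1

110111011110011001101000110000100101011011100001000100010001010110000110011001110100101010010101000111000011000001101101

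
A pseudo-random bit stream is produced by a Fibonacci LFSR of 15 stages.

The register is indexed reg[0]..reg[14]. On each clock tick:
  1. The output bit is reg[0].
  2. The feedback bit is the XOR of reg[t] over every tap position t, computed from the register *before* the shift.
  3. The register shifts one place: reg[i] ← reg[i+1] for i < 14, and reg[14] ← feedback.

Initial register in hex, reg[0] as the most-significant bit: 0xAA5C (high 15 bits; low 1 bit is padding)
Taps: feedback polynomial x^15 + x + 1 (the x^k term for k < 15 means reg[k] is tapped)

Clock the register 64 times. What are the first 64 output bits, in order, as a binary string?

step | reg (before) | out | fb
   0 | 101010100101110 | 1 | 1
   1 | 010101001011101 | 0 | 1
   2 | 101010010111011 | 1 | 1
   3 | 010100101110111 | 0 | 1
   4 | 101001011101111 | 1 | 1
   5 | 010010111011111 | 0 | 1
   6 | 100101110111111 | 1 | 1
   7 | 001011101111111 | 0 | 0
   8 | 010111011111110 | 0 | 1
   9 | 101110111111101 | 1 | 1
  10 | 011101111111011 | 0 | 1
  11 | 111011111110111 | 1 | 0
  12 | 110111111101110 | 1 | 0
  13 | 101111111011100 | 1 | 1
  14 | 011111110111001 | 0 | 1
  15 | 111111101110011 | 1 | 0
  16 | 111111011100110 | 1 | 0
  17 | 111110111001100 | 1 | 0
  18 | 111101110011000 | 1 | 0
  19 | 111011100110000 | 1 | 0
  20 | 110111001100000 | 1 | 0
  21 | 101110011000000 | 1 | 1
  22 | 011100110000001 | 0 | 1
  23 | 111001100000011 | 1 | 0
  24 | 110011000000110 | 1 | 0
  25 | 100110000001100 | 1 | 1
  26 | 001100000011001 | 0 | 0
  27 | 011000000110010 | 0 | 1
  28 | 110000001100101 | 1 | 0
  29 | 100000011001010 | 1 | 1
  30 | 000000110010101 | 0 | 0
  31 | 000001100101010 | 0 | 0
  32 | 000011001010100 | 0 | 0
  33 | 000110010101000 | 0 | 0
  34 | 001100101010000 | 0 | 0
  35 | 011001010100000 | 0 | 1
  36 | 110010101000001 | 1 | 0
  37 | 100101010000010 | 1 | 1
  38 | 001010100000101 | 0 | 0
  39 | 010101000001010 | 0 | 1
  40 | 101010000010101 | 1 | 1
  41 | 010100000101011 | 0 | 1
  42 | 101000001010111 | 1 | 1
  43 | 010000010101111 | 0 | 1
  44 | 100000101011111 | 1 | 1
  45 | 000001010111111 | 0 | 0
  46 | 000010101111110 | 0 | 0
  47 | 000101011111100 | 0 | 0
  48 | 001010111111000 | 0 | 0
  49 | 010101111110000 | 0 | 1
  50 | 101011111100001 | 1 | 1
  51 | 010111111000011 | 0 | 1
  52 | 101111110000111 | 1 | 1
  53 | 011111100001111 | 0 | 1
  54 | 111111000011111 | 1 | 0
  55 | 111110000111110 | 1 | 0
  56 | 111100001111100 | 1 | 0
  57 | 111000011111000 | 1 | 0
  58 | 110000111110000 | 1 | 0
  59 | 100001111100000 | 1 | 1
  60 | 000011111000001 | 0 | 0
  61 | 000111110000010 | 0 | 0
  62 | 001111100000100 | 0 | 0
  63 | 011111000001000 | 0 | 1

1010101001011101111111011100110000001100101010000010101111110000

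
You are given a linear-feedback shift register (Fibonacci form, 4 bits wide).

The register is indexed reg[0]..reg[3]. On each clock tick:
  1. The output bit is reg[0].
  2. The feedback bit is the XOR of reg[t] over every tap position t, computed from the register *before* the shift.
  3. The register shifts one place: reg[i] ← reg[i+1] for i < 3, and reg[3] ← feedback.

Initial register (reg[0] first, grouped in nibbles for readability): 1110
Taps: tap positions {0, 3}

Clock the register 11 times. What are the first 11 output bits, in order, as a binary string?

11101011001

tick  register→output (feedback)
  0  1110→1 (1)
  1  1101→1 (0)
  2  1010→1 (1)
  3  0101→0 (1)
  4  1011→1 (0)
  5  0110→0 (0)
  6  1100→1 (1)
  7  1001→1 (0)
  8  0010→0 (0)
  9  0100→0 (0)
 10  1000→1 (1)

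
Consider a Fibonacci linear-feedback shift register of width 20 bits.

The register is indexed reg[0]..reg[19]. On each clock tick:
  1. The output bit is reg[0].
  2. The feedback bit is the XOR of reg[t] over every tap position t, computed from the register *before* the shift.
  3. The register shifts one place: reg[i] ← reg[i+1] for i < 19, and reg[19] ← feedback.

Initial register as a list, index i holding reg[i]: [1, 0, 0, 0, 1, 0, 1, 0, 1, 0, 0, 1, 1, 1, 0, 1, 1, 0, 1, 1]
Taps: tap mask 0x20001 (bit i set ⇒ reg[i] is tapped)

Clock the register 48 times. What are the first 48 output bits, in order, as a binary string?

k : reg_k → out_k, fb_k
0: 10001010100111011011 → 1, fb=1
1: 00010101001110110111 → 0, fb=1
2: 00101010011101101111 → 0, fb=1
3: 01010100111011011111 → 0, fb=1
4: 10101001110110111111 → 1, fb=0
5: 01010011101101111110 → 0, fb=1
6: 10100111011011111101 → 1, fb=0
7: 01001110110111111010 → 0, fb=0
8: 10011101101111110100 → 1, fb=0
9: 00111011011111101000 → 0, fb=0
10: 01110110111111010000 → 0, fb=0
11: 11101101111110100000 → 1, fb=1
12: 11011011111101000001 → 1, fb=1
13: 10110111111010000011 → 1, fb=1
14: 01101111110100000111 → 0, fb=1
15: 11011111101000001111 → 1, fb=0
16: 10111111010000011110 → 1, fb=0
17: 01111110100000111100 → 0, fb=1
18: 11111101000001111001 → 1, fb=1
19: 11111010000011110011 → 1, fb=1
20: 11110100000111100111 → 1, fb=0
21: 11101000001111001110 → 1, fb=0
22: 11010000011110011100 → 1, fb=0
23: 10100000111100111000 → 1, fb=1
24: 01000001111001110001 → 0, fb=0
25: 10000011110011100010 → 1, fb=1
26: 00000111100111000101 → 0, fb=1
27: 00001111001110001011 → 0, fb=0
28: 00011110011100010110 → 0, fb=1
29: 00111100111000101101 → 0, fb=1
30: 01111001110001011011 → 0, fb=0
31: 11110011100010110110 → 1, fb=0
32: 11100111000101101100 → 1, fb=0
33: 11001110001011011000 → 1, fb=1
34: 10011100010110110001 → 1, fb=1
35: 00111000101101100011 → 0, fb=0
36: 01110001011011000110 → 0, fb=1
37: 11100010110110001101 → 1, fb=0
38: 11000101101100011010 → 1, fb=1
39: 10001011011000110101 → 1, fb=0
40: 00010110110001101010 → 0, fb=0
41: 00101101100011010100 → 0, fb=1
42: 01011011000110101001 → 0, fb=0
43: 10110110001101010010 → 1, fb=1
44: 01101100011010100101 → 0, fb=1
45: 11011000110101001011 → 1, fb=1
46: 10110001101010010111 → 1, fb=0
47: 01100011010100101110 → 0, fb=1

100010101001110110111111010000011110011100010110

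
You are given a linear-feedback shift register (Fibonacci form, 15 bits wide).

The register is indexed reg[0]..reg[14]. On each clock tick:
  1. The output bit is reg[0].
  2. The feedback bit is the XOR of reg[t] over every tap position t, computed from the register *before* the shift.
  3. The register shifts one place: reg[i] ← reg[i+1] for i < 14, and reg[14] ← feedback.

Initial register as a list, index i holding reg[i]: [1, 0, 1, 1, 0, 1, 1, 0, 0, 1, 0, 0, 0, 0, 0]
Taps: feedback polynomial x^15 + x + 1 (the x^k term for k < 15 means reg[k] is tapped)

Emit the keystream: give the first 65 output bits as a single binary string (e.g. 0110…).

k : reg_k → out_k, fb_k
0: 101101100100000 → 1, fb=1
1: 011011001000001 → 0, fb=1
2: 110110010000011 → 1, fb=0
3: 101100100000110 → 1, fb=1
4: 011001000001101 → 0, fb=1
5: 110010000011011 → 1, fb=0
6: 100100000110110 → 1, fb=1
7: 001000001101101 → 0, fb=0
8: 010000011011010 → 0, fb=1
9: 100000110110101 → 1, fb=1
10: 000001101101011 → 0, fb=0
11: 000011011010110 → 0, fb=0
12: 000110110101100 → 0, fb=0
13: 001101101011000 → 0, fb=0
14: 011011010110000 → 0, fb=1
15: 110110101100001 → 1, fb=0
16: 101101011000010 → 1, fb=1
17: 011010110000101 → 0, fb=1
18: 110101100001011 → 1, fb=0
19: 101011000010110 → 1, fb=1
20: 010110000101101 → 0, fb=1
21: 101100001011011 → 1, fb=1
22: 011000010110111 → 0, fb=1
23: 110000101101111 → 1, fb=0
24: 100001011011110 → 1, fb=1
25: 000010110111101 → 0, fb=0
26: 000101101111010 → 0, fb=0
27: 001011011110100 → 0, fb=0
28: 010110111101000 → 0, fb=1
29: 101101111010001 → 1, fb=1
30: 011011110100011 → 0, fb=1
31: 110111101000111 → 1, fb=0
32: 101111010001110 → 1, fb=1
33: 011110100011101 → 0, fb=1
34: 111101000111011 → 1, fb=0
35: 111010001110110 → 1, fb=0
36: 110100011101100 → 1, fb=0
37: 101000111011000 → 1, fb=1
38: 010001110110001 → 0, fb=1
39: 100011101100011 → 1, fb=1
40: 000111011000111 → 0, fb=0
41: 001110110001110 → 0, fb=0
42: 011101100011100 → 0, fb=1
43: 111011000111001 → 1, fb=0
44: 110110001110010 → 1, fb=0
45: 101100011100100 → 1, fb=1
46: 011000111001001 → 0, fb=1
47: 110001110010011 → 1, fb=0
48: 100011100100110 → 1, fb=1
49: 000111001001101 → 0, fb=0
50: 001110010011010 → 0, fb=0
51: 011100100110100 → 0, fb=1
52: 111001001101001 → 1, fb=0
53: 110010011010010 → 1, fb=0
54: 100100110100100 → 1, fb=1
55: 001001101001001 → 0, fb=0
56: 010011010010010 → 0, fb=1
57: 100110100100101 → 1, fb=1
58: 001101001001011 → 0, fb=0
59: 011010010010110 → 0, fb=1
60: 110100100101101 → 1, fb=0
61: 101001001011010 → 1, fb=1
62: 010010010110101 → 0, fb=1
63: 100100101101011 → 1, fb=1
64: 001001011010111 → 0, fb=0

10110110010000011011010110000101101111010001110110001110010011010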